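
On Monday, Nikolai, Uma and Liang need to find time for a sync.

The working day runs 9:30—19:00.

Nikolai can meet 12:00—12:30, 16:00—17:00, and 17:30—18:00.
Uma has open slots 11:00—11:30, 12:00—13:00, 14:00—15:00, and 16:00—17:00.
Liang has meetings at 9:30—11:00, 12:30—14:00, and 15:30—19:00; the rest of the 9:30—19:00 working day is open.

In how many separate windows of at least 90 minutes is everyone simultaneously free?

0

Liang free within 09:30–19:00: 11:00–12:30, 14:00–15:30.
Nikolai ∩ Uma: 12:00–12:30, 16:00–17:00.
Nikolai ∩ Uma ∩ Liang: 12:00–12:30.
Windows ≥ 90 min: (none).
That's 0 windows.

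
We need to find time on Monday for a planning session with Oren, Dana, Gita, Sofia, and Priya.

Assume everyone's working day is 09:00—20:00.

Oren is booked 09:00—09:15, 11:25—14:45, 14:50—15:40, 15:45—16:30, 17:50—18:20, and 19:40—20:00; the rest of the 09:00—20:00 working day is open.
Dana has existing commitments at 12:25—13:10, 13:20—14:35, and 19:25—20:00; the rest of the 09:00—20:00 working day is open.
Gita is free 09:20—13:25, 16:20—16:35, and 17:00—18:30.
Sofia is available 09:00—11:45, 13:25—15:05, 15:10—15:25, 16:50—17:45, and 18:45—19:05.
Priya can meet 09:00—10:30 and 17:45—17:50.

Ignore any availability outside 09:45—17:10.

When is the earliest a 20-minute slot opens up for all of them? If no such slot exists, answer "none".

Oren free within 09:00–20:00: 09:15–11:25, 14:45–14:50, 15:40–15:45, 16:30–17:50, 18:20–19:40.
Dana free within 09:00–20:00: 09:00–12:25, 13:10–13:20, 14:35–19:25.
Oren ∩ Dana: 09:15–11:25, 14:45–14:50, 15:40–15:45, 16:30–17:50, 18:20–19:25.
Oren ∩ Dana ∩ Gita: 09:20–11:25, 16:30–16:35, 17:00–17:50, 18:20–18:30.
Oren ∩ Dana ∩ Gita ∩ Sofia: 09:20–11:25, 17:00–17:45.
Oren ∩ Dana ∩ Gita ∩ Sofia ∩ Priya: 09:20–10:30.
Restricted to 09:45–17:10: 09:45–10:30.
Windows ≥ 20 min: 09:45–10:30.
Earliest such window starts at 09:45.

09:45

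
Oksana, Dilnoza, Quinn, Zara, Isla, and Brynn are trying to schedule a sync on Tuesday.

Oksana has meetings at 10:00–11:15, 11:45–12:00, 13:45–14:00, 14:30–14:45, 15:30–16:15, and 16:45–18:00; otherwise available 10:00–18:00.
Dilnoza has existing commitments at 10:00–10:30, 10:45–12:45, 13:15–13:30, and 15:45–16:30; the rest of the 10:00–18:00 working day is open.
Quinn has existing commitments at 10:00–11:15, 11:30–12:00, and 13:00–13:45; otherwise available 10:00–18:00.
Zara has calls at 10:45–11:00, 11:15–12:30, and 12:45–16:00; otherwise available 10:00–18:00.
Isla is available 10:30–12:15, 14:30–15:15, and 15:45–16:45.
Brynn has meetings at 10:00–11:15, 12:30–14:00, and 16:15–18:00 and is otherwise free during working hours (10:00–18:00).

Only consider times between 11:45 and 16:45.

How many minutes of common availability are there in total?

0 minutes

Oksana free within 10:00–18:00: 11:15–11:45, 12:00–13:45, 14:00–14:30, 14:45–15:30, 16:15–16:45.
Dilnoza free within 10:00–18:00: 10:30–10:45, 12:45–13:15, 13:30–15:45, 16:30–18:00.
Quinn free within 10:00–18:00: 11:15–11:30, 12:00–13:00, 13:45–18:00.
Zara free within 10:00–18:00: 10:00–10:45, 11:00–11:15, 12:30–12:45, 16:00–18:00.
Brynn free within 10:00–18:00: 11:15–12:30, 14:00–16:15.
Oksana ∩ Dilnoza: 12:45–13:15, 13:30–13:45, 14:00–14:30, 14:45–15:30, 16:30–16:45.
Oksana ∩ Dilnoza ∩ Quinn: 12:45–13:00, 14:00–14:30, 14:45–15:30, 16:30–16:45.
Oksana ∩ Dilnoza ∩ Quinn ∩ Zara: 16:30–16:45.
Oksana ∩ Dilnoza ∩ Quinn ∩ Zara ∩ Isla: 16:30–16:45.
Oksana ∩ Dilnoza ∩ Quinn ∩ Zara ∩ Isla ∩ Brynn: (none).
Restricted to 11:45–16:45: (none).
Total common minutes: 0.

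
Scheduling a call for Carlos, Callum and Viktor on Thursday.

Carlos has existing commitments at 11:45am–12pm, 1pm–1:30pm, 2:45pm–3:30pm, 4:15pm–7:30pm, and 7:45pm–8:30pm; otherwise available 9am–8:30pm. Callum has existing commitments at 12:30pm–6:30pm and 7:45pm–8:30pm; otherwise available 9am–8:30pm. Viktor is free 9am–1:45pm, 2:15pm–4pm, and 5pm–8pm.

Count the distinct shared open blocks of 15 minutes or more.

3

Carlos free within 09:00–20:30: 09:00–11:45, 12:00–13:00, 13:30–14:45, 15:30–16:15, 19:30–19:45.
Callum free within 09:00–20:30: 09:00–12:30, 18:30–19:45.
Carlos ∩ Callum: 09:00–11:45, 12:00–12:30, 19:30–19:45.
Carlos ∩ Callum ∩ Viktor: 09:00–11:45, 12:00–12:30, 19:30–19:45.
Windows ≥ 15 min: 09:00–11:45, 12:00–12:30, 19:30–19:45.
That's 3 windows.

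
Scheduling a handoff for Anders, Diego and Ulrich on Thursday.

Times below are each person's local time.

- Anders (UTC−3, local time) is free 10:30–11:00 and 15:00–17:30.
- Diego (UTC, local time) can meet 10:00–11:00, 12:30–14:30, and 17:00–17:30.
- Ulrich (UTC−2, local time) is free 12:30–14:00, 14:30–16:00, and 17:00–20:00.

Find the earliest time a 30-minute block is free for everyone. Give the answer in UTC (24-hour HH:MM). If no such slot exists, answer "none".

Anders → UTC: 13:30–14:00, 18:00–20:30.
Diego → UTC: 10:00–11:00, 12:30–14:30, 17:00–17:30.
Ulrich → UTC: 14:30–16:00, 16:30–18:00, 19:00–22:00.
Anders ∩ Diego: 13:30–14:00.
Anders ∩ Diego ∩ Ulrich: (none).
Windows ≥ 30 min: (none).

none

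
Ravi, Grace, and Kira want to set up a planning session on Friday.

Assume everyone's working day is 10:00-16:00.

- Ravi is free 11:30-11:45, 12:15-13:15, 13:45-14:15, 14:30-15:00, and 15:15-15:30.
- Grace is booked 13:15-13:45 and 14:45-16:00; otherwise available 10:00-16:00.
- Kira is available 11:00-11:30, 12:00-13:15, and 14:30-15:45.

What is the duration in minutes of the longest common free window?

Grace free within 10:00–16:00: 10:00–13:15, 13:45–14:45.
Ravi ∩ Grace: 11:30–11:45, 12:15–13:15, 13:45–14:15, 14:30–14:45.
Ravi ∩ Grace ∩ Kira: 12:15–13:15, 14:30–14:45.
Common window lengths: 60, 15 min; longest is 60.

60 minutes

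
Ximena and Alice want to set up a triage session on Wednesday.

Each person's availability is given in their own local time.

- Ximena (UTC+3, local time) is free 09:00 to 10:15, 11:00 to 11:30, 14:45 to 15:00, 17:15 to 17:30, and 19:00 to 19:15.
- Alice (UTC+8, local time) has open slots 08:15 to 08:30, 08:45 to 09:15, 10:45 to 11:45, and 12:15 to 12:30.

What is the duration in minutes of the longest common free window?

0 minutes

Ximena → UTC: 06:00–07:15, 08:00–08:30, 11:45–12:00, 14:15–14:30, 16:00–16:15.
Alice → UTC: 00:15–00:30, 00:45–01:15, 02:45–03:45, 04:15–04:30.
Ximena ∩ Alice: (none).
No common window.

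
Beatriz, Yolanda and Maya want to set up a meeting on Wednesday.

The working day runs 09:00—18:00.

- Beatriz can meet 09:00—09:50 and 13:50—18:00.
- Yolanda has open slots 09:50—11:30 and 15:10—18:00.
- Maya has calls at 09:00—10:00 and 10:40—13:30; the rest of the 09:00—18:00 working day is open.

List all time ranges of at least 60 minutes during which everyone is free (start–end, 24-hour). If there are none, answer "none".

Maya free within 09:00–18:00: 10:00–10:40, 13:30–18:00.
Beatriz ∩ Yolanda: 15:10–18:00.
Beatriz ∩ Yolanda ∩ Maya: 15:10–18:00.
Windows ≥ 60 min: 15:10–18:00.

15:10–18:00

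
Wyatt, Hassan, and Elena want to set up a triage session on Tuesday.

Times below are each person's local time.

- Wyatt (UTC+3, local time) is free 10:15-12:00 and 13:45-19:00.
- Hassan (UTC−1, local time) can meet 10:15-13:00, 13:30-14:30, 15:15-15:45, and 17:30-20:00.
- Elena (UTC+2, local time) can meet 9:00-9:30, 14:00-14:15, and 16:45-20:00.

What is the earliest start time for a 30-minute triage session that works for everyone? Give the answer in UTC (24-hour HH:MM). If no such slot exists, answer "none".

Wyatt → UTC: 07:15–09:00, 10:45–16:00.
Hassan → UTC: 11:15–14:00, 14:30–15:30, 16:15–16:45, 18:30–21:00.
Elena → UTC: 07:00–07:30, 12:00–12:15, 14:45–18:00.
Wyatt ∩ Hassan: 11:15–14:00, 14:30–15:30.
Wyatt ∩ Hassan ∩ Elena: 12:00–12:15, 14:45–15:30.
Windows ≥ 30 min: 14:45–15:30.
Earliest such window starts at 14:45.

14:45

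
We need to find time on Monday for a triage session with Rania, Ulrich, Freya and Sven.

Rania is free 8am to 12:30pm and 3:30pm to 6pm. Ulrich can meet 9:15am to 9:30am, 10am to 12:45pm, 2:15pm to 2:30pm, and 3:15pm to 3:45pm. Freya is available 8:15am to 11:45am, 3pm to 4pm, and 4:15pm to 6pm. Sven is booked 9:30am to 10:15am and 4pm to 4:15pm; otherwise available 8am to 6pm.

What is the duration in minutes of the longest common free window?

Sven free within 08:00–18:00: 08:00–09:30, 10:15–16:00, 16:15–18:00.
Rania ∩ Ulrich: 09:15–09:30, 10:00–12:30, 15:30–15:45.
Rania ∩ Ulrich ∩ Freya: 09:15–09:30, 10:00–11:45, 15:30–15:45.
Rania ∩ Ulrich ∩ Freya ∩ Sven: 09:15–09:30, 10:15–11:45, 15:30–15:45.
Common window lengths: 15, 90, 15 min; longest is 90.

90 minutes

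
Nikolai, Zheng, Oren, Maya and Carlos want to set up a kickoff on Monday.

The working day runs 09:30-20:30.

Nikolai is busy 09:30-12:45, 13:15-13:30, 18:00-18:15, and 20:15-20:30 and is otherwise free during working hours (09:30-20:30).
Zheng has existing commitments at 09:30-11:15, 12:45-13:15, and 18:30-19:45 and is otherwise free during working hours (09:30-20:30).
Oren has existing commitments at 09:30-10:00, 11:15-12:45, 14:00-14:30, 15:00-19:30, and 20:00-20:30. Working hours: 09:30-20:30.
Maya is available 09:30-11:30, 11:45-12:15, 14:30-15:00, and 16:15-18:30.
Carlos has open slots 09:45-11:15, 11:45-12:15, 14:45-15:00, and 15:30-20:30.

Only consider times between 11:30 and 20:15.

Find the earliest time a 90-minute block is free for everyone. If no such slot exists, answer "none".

none

Nikolai free within 09:30–20:30: 12:45–13:15, 13:30–18:00, 18:15–20:15.
Zheng free within 09:30–20:30: 11:15–12:45, 13:15–18:30, 19:45–20:30.
Oren free within 09:30–20:30: 10:00–11:15, 12:45–14:00, 14:30–15:00, 19:30–20:00.
Nikolai ∩ Zheng: 13:30–18:00, 18:15–18:30, 19:45–20:15.
Nikolai ∩ Zheng ∩ Oren: 13:30–14:00, 14:30–15:00, 19:45–20:00.
Nikolai ∩ Zheng ∩ Oren ∩ Maya: 14:30–15:00.
Nikolai ∩ Zheng ∩ Oren ∩ Maya ∩ Carlos: 14:45–15:00.
Restricted to 11:30–20:15: 14:45–15:00.
Windows ≥ 90 min: (none).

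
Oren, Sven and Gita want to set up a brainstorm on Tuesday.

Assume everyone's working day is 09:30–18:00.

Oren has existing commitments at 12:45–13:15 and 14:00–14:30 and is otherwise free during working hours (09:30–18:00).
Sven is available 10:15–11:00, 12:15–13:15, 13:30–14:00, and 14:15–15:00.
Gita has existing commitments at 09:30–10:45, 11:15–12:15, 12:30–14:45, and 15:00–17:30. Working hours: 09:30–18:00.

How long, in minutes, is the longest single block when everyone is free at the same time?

15 minutes

Oren free within 09:30–18:00: 09:30–12:45, 13:15–14:00, 14:30–18:00.
Gita free within 09:30–18:00: 10:45–11:15, 12:15–12:30, 14:45–15:00, 17:30–18:00.
Oren ∩ Sven: 10:15–11:00, 12:15–12:45, 13:30–14:00, 14:30–15:00.
Oren ∩ Sven ∩ Gita: 10:45–11:00, 12:15–12:30, 14:45–15:00.
Common window lengths: 15, 15, 15 min; longest is 15.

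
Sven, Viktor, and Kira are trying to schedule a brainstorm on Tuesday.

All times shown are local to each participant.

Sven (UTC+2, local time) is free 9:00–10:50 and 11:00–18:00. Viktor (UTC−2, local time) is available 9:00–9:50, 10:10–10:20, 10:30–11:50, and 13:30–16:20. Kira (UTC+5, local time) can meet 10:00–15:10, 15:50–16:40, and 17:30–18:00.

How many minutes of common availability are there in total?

Sven → UTC: 07:00–08:50, 09:00–16:00.
Viktor → UTC: 11:00–11:50, 12:10–12:20, 12:30–13:50, 15:30–18:20.
Kira → UTC: 05:00–10:10, 10:50–11:40, 12:30–13:00.
Sven ∩ Viktor: 11:00–11:50, 12:10–12:20, 12:30–13:50, 15:30–16:00.
Sven ∩ Viktor ∩ Kira: 11:00–11:40, 12:30–13:00.
Total common minutes: 40 + 30 = 70.

70 minutes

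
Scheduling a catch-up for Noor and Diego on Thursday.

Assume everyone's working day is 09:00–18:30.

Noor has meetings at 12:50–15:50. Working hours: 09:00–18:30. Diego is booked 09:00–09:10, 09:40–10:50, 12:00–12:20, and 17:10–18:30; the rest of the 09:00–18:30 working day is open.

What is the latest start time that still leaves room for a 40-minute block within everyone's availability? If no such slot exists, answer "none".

16:30

Noor free within 09:00–18:30: 09:00–12:50, 15:50–18:30.
Diego free within 09:00–18:30: 09:10–09:40, 10:50–12:00, 12:20–17:10.
Noor ∩ Diego: 09:10–09:40, 10:50–12:00, 12:20–12:50, 15:50–17:10.
Windows ≥ 40 min: 10:50–12:00, 15:50–17:10.
Latest start in the last window 15:50–17:10 is 17:10 − 40 min = 16:30.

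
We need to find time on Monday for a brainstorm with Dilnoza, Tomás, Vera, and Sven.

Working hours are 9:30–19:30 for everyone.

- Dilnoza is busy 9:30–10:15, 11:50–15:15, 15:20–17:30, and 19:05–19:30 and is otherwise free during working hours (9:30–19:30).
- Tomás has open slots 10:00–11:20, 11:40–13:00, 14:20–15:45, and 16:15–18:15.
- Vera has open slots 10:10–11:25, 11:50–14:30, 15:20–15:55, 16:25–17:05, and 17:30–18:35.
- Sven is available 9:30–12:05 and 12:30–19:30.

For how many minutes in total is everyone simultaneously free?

110 minutes

Dilnoza free within 09:30–19:30: 10:15–11:50, 15:15–15:20, 17:30–19:05.
Dilnoza ∩ Tomás: 10:15–11:20, 11:40–11:50, 15:15–15:20, 17:30–18:15.
Dilnoza ∩ Tomás ∩ Vera: 10:15–11:20, 17:30–18:15.
Dilnoza ∩ Tomás ∩ Vera ∩ Sven: 10:15–11:20, 17:30–18:15.
Total common minutes: 65 + 45 = 110.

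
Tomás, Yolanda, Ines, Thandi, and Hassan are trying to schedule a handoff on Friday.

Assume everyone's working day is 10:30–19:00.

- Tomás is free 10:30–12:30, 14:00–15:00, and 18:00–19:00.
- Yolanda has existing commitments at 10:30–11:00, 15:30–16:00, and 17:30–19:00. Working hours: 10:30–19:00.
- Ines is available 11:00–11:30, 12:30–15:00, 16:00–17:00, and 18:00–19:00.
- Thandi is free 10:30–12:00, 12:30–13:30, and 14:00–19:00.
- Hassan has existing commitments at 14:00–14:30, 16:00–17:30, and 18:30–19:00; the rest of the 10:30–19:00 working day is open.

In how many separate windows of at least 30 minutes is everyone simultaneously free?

2

Yolanda free within 10:30–19:00: 11:00–15:30, 16:00–17:30.
Hassan free within 10:30–19:00: 10:30–14:00, 14:30–16:00, 17:30–18:30.
Tomás ∩ Yolanda: 11:00–12:30, 14:00–15:00.
Tomás ∩ Yolanda ∩ Ines: 11:00–11:30, 14:00–15:00.
Tomás ∩ Yolanda ∩ Ines ∩ Thandi: 11:00–11:30, 14:00–15:00.
Tomás ∩ Yolanda ∩ Ines ∩ Thandi ∩ Hassan: 11:00–11:30, 14:30–15:00.
Windows ≥ 30 min: 11:00–11:30, 14:30–15:00.
That's 2 windows.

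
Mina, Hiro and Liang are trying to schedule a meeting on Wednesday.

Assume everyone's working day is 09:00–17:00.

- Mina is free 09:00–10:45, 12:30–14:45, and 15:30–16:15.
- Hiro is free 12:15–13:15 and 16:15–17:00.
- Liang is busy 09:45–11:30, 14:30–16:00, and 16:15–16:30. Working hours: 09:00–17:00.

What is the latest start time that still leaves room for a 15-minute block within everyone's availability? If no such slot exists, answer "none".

Liang free within 09:00–17:00: 09:00–09:45, 11:30–14:30, 16:00–16:15, 16:30–17:00.
Mina ∩ Hiro: 12:30–13:15.
Mina ∩ Hiro ∩ Liang: 12:30–13:15.
Windows ≥ 15 min: 12:30–13:15.
Latest start in the last window 12:30–13:15 is 13:15 − 15 min = 13:00.

13:00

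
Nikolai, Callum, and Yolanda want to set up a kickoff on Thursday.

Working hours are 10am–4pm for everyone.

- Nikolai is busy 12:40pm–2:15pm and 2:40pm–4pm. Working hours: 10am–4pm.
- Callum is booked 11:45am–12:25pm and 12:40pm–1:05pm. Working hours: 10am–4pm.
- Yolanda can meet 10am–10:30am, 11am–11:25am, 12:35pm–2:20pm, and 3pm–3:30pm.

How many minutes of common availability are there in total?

Nikolai free within 10:00–16:00: 10:00–12:40, 14:15–14:40.
Callum free within 10:00–16:00: 10:00–11:45, 12:25–12:40, 13:05–16:00.
Nikolai ∩ Callum: 10:00–11:45, 12:25–12:40, 14:15–14:40.
Nikolai ∩ Callum ∩ Yolanda: 10:00–10:30, 11:00–11:25, 12:35–12:40, 14:15–14:20.
Total common minutes: 30 + 25 + 5 + 5 = 65.

65 minutes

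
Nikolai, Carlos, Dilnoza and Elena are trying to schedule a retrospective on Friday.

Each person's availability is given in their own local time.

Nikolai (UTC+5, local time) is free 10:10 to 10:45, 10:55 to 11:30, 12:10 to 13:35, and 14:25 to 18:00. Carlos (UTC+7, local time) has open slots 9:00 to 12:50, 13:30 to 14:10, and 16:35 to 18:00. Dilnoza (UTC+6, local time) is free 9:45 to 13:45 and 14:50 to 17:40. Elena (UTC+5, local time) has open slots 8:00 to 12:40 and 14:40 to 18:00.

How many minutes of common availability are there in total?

115 minutes

Nikolai → UTC: 05:10–05:45, 05:55–06:30, 07:10–08:35, 09:25–13:00.
Carlos → UTC: 02:00–05:50, 06:30–07:10, 09:35–11:00.
Dilnoza → UTC: 03:45–07:45, 08:50–11:40.
Elena → UTC: 03:00–07:40, 09:40–13:00.
Nikolai ∩ Carlos: 05:10–05:45, 09:35–11:00.
Nikolai ∩ Carlos ∩ Dilnoza: 05:10–05:45, 09:35–11:00.
Nikolai ∩ Carlos ∩ Dilnoza ∩ Elena: 05:10–05:45, 09:40–11:00.
Total common minutes: 35 + 80 = 115.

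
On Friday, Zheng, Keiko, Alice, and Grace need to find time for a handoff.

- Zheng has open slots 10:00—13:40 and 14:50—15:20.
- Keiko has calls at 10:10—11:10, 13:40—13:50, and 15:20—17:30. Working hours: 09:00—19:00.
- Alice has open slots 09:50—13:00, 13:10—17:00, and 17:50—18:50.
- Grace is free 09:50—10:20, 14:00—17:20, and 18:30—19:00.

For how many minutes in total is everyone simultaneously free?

Keiko free within 09:00–19:00: 09:00–10:10, 11:10–13:40, 13:50–15:20, 17:30–19:00.
Zheng ∩ Keiko: 10:00–10:10, 11:10–13:40, 14:50–15:20.
Zheng ∩ Keiko ∩ Alice: 10:00–10:10, 11:10–13:00, 13:10–13:40, 14:50–15:20.
Zheng ∩ Keiko ∩ Alice ∩ Grace: 10:00–10:10, 14:50–15:20.
Total common minutes: 10 + 30 = 40.

40 minutes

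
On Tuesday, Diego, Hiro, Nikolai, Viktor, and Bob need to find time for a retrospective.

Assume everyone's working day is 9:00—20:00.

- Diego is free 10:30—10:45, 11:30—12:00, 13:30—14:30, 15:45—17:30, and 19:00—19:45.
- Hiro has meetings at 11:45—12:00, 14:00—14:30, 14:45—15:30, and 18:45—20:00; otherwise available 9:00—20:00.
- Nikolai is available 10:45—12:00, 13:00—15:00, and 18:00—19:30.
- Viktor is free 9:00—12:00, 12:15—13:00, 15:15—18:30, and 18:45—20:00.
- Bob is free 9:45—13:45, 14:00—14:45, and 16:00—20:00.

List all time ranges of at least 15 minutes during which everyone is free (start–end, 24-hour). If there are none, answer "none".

Hiro free within 09:00–20:00: 09:00–11:45, 12:00–14:00, 14:30–14:45, 15:30–18:45.
Diego ∩ Hiro: 10:30–10:45, 11:30–11:45, 13:30–14:00, 15:45–17:30.
Diego ∩ Hiro ∩ Nikolai: 11:30–11:45, 13:30–14:00.
Diego ∩ Hiro ∩ Nikolai ∩ Viktor: 11:30–11:45.
Diego ∩ Hiro ∩ Nikolai ∩ Viktor ∩ Bob: 11:30–11:45.
Windows ≥ 15 min: 11:30–11:45.

11:30–11:45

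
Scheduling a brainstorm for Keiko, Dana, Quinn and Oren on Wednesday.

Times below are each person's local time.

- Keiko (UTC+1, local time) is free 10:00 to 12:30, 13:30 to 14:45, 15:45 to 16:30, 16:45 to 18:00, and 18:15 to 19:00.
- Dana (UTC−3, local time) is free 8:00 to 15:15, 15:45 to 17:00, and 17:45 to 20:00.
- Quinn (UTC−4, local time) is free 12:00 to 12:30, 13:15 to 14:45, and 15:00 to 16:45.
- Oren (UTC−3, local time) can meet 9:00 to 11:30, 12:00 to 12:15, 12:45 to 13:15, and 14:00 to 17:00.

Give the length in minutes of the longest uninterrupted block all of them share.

Keiko → UTC: 09:00–11:30, 12:30–13:45, 14:45–15:30, 15:45–17:00, 17:15–18:00.
Dana → UTC: 11:00–18:15, 18:45–20:00, 20:45–23:00.
Quinn → UTC: 16:00–16:30, 17:15–18:45, 19:00–20:45.
Oren → UTC: 12:00–14:30, 15:00–15:15, 15:45–16:15, 17:00–20:00.
Keiko ∩ Dana: 11:00–11:30, 12:30–13:45, 14:45–15:30, 15:45–17:00, 17:15–18:00.
Keiko ∩ Dana ∩ Quinn: 16:00–16:30, 17:15–18:00.
Keiko ∩ Dana ∩ Quinn ∩ Oren: 16:00–16:15, 17:15–18:00.
Common window lengths: 15, 45 min; longest is 45.

45 minutes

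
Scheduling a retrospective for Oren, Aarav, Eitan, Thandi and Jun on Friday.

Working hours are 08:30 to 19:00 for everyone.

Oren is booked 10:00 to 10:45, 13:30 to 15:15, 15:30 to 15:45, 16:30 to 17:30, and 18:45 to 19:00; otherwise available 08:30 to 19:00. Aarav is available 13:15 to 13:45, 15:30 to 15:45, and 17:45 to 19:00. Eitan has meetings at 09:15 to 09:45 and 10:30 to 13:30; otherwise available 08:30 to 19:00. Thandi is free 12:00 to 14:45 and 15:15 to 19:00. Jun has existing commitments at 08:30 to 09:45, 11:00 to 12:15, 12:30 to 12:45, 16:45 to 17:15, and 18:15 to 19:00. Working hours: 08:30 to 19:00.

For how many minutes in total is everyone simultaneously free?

30 minutes

Oren free within 08:30–19:00: 08:30–10:00, 10:45–13:30, 15:15–15:30, 15:45–16:30, 17:30–18:45.
Eitan free within 08:30–19:00: 08:30–09:15, 09:45–10:30, 13:30–19:00.
Jun free within 08:30–19:00: 09:45–11:00, 12:15–12:30, 12:45–16:45, 17:15–18:15.
Oren ∩ Aarav: 13:15–13:30, 17:45–18:45.
Oren ∩ Aarav ∩ Eitan: 17:45–18:45.
Oren ∩ Aarav ∩ Eitan ∩ Thandi: 17:45–18:45.
Oren ∩ Aarav ∩ Eitan ∩ Thandi ∩ Jun: 17:45–18:15.
Total common minutes: 30.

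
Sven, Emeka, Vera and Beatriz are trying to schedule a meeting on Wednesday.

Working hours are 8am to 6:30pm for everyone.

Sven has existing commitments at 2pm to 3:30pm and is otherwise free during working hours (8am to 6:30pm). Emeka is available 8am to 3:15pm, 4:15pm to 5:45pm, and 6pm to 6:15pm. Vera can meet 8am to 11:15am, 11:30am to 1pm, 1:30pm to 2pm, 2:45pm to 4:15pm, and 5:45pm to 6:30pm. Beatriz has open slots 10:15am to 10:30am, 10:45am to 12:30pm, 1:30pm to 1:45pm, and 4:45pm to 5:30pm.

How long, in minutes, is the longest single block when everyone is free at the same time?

60 minutes

Sven free within 08:00–18:30: 08:00–14:00, 15:30–18:30.
Sven ∩ Emeka: 08:00–14:00, 16:15–17:45, 18:00–18:15.
Sven ∩ Emeka ∩ Vera: 08:00–11:15, 11:30–13:00, 13:30–14:00, 18:00–18:15.
Sven ∩ Emeka ∩ Vera ∩ Beatriz: 10:15–10:30, 10:45–11:15, 11:30–12:30, 13:30–13:45.
Common window lengths: 15, 30, 60, 15 min; longest is 60.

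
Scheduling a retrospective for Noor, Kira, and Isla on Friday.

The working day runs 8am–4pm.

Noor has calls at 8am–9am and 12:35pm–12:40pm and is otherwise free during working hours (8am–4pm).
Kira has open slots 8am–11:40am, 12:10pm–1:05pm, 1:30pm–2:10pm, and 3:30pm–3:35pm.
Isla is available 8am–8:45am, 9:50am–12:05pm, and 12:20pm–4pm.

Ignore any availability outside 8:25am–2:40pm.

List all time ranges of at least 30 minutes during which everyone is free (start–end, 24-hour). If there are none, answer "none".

Noor free within 08:00–16:00: 09:00–12:35, 12:40–16:00.
Noor ∩ Kira: 09:00–11:40, 12:10–12:35, 12:40–13:05, 13:30–14:10, 15:30–15:35.
Noor ∩ Kira ∩ Isla: 09:50–11:40, 12:20–12:35, 12:40–13:05, 13:30–14:10, 15:30–15:35.
Restricted to 08:25–14:40: 09:50–11:40, 12:20–12:35, 12:40–13:05, 13:30–14:10.
Windows ≥ 30 min: 09:50–11:40, 13:30–14:10.

09:50–11:40, 13:30–14:10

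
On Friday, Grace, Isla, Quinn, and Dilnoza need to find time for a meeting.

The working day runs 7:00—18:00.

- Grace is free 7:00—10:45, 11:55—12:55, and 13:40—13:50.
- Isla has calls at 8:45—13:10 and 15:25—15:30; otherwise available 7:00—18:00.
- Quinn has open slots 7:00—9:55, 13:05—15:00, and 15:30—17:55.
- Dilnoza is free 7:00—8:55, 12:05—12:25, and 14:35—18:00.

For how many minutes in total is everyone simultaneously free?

105 minutes

Isla free within 07:00–18:00: 07:00–08:45, 13:10–15:25, 15:30–18:00.
Grace ∩ Isla: 07:00–08:45, 13:40–13:50.
Grace ∩ Isla ∩ Quinn: 07:00–08:45, 13:40–13:50.
Grace ∩ Isla ∩ Quinn ∩ Dilnoza: 07:00–08:45.
Total common minutes: 105.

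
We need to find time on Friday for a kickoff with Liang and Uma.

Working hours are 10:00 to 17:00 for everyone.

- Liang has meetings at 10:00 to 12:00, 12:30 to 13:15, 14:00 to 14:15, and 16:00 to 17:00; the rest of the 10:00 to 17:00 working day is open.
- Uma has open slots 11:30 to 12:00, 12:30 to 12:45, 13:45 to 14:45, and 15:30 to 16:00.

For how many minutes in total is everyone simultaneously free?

Liang free within 10:00–17:00: 12:00–12:30, 13:15–14:00, 14:15–16:00.
Liang ∩ Uma: 13:45–14:00, 14:15–14:45, 15:30–16:00.
Total common minutes: 15 + 30 + 30 = 75.

75 minutes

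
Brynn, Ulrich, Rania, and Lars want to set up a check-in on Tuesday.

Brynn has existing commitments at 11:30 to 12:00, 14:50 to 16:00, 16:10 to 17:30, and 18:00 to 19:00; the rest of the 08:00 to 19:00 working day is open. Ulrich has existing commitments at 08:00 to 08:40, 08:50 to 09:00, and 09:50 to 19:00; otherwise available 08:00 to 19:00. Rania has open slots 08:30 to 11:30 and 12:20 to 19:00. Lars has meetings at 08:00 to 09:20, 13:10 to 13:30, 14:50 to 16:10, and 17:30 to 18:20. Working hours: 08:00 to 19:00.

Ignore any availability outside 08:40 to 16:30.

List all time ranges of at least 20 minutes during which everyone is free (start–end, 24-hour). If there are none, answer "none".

Brynn free within 08:00–19:00: 08:00–11:30, 12:00–14:50, 16:00–16:10, 17:30–18:00.
Ulrich free within 08:00–19:00: 08:40–08:50, 09:00–09:50.
Lars free within 08:00–19:00: 09:20–13:10, 13:30–14:50, 16:10–17:30, 18:20–19:00.
Brynn ∩ Ulrich: 08:40–08:50, 09:00–09:50.
Brynn ∩ Ulrich ∩ Rania: 08:40–08:50, 09:00–09:50.
Brynn ∩ Ulrich ∩ Rania ∩ Lars: 09:20–09:50.
Restricted to 08:40–16:30: 09:20–09:50.
Windows ≥ 20 min: 09:20–09:50.

09:20–09:50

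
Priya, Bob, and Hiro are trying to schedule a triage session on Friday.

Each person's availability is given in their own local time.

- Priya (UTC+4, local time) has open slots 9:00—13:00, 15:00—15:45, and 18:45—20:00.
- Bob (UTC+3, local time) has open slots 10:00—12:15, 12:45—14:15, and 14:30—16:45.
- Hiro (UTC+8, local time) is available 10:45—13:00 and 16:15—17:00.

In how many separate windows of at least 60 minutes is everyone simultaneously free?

Priya → UTC: 05:00–09:00, 11:00–11:45, 14:45–16:00.
Bob → UTC: 07:00–09:15, 09:45–11:15, 11:30–13:45.
Hiro → UTC: 02:45–05:00, 08:15–09:00.
Priya ∩ Bob: 07:00–09:00, 11:00–11:15, 11:30–11:45.
Priya ∩ Bob ∩ Hiro: 08:15–09:00.
Windows ≥ 60 min: (none).
That's 0 windows.

0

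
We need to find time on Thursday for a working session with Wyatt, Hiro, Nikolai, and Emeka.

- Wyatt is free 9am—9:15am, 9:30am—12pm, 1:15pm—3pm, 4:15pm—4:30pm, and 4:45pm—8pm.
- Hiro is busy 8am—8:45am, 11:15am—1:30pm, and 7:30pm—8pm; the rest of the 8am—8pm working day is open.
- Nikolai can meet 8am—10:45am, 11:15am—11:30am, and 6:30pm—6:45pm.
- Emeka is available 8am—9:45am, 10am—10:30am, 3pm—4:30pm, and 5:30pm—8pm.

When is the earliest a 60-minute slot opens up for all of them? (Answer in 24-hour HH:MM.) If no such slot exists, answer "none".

Hiro free within 08:00–20:00: 08:45–11:15, 13:30–19:30.
Wyatt ∩ Hiro: 09:00–09:15, 09:30–11:15, 13:30–15:00, 16:15–16:30, 16:45–19:30.
Wyatt ∩ Hiro ∩ Nikolai: 09:00–09:15, 09:30–10:45, 18:30–18:45.
Wyatt ∩ Hiro ∩ Nikolai ∩ Emeka: 09:00–09:15, 09:30–09:45, 10:00–10:30, 18:30–18:45.
Windows ≥ 60 min: (none).

none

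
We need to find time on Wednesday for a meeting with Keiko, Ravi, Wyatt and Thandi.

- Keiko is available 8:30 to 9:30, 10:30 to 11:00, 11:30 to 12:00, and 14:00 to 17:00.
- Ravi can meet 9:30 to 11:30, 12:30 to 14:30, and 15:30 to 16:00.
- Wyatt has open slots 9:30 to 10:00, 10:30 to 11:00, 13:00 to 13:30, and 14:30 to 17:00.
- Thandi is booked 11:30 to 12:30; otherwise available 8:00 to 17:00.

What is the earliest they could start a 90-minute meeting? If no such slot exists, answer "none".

Thandi free within 08:00–17:00: 08:00–11:30, 12:30–17:00.
Keiko ∩ Ravi: 10:30–11:00, 14:00–14:30, 15:30–16:00.
Keiko ∩ Ravi ∩ Wyatt: 10:30–11:00, 15:30–16:00.
Keiko ∩ Ravi ∩ Wyatt ∩ Thandi: 10:30–11:00, 15:30–16:00.
Windows ≥ 90 min: (none).

none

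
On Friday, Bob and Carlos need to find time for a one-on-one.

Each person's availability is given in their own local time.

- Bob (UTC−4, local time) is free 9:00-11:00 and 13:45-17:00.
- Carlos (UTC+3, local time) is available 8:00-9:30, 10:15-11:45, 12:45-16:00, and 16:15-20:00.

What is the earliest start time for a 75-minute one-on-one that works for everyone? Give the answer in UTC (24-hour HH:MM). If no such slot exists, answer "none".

Bob → UTC: 13:00–15:00, 17:45–21:00.
Carlos → UTC: 05:00–06:30, 07:15–08:45, 09:45–13:00, 13:15–17:00.
Bob ∩ Carlos: 13:15–15:00.
Windows ≥ 75 min: 13:15–15:00.
Earliest such window starts at 13:15.

13:15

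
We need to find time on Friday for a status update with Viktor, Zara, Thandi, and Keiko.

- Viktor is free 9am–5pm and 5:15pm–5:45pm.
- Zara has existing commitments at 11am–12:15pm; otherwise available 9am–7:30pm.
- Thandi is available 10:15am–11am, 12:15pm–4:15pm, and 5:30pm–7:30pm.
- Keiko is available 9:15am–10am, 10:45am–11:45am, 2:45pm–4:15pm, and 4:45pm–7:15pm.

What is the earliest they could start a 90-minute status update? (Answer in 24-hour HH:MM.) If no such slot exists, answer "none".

14:45

Zara free within 09:00–19:30: 09:00–11:00, 12:15–19:30.
Viktor ∩ Zara: 09:00–11:00, 12:15–17:00, 17:15–17:45.
Viktor ∩ Zara ∩ Thandi: 10:15–11:00, 12:15–16:15, 17:30–17:45.
Viktor ∩ Zara ∩ Thandi ∩ Keiko: 10:45–11:00, 14:45–16:15, 17:30–17:45.
Windows ≥ 90 min: 14:45–16:15.
Earliest such window starts at 14:45.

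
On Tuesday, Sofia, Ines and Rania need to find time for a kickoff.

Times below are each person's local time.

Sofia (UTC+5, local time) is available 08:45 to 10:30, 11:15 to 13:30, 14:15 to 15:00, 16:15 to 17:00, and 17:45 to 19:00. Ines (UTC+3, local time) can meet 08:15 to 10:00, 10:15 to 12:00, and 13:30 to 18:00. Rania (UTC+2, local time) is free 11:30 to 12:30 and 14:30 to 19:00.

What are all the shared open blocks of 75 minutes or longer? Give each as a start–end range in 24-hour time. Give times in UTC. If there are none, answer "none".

Sofia → UTC: 03:45–05:30, 06:15–08:30, 09:15–10:00, 11:15–12:00, 12:45–14:00.
Ines → UTC: 05:15–07:00, 07:15–09:00, 10:30–15:00.
Rania → UTC: 09:30–10:30, 12:30–17:00.
Sofia ∩ Ines: 05:15–05:30, 06:15–07:00, 07:15–08:30, 11:15–12:00, 12:45–14:00.
Sofia ∩ Ines ∩ Rania: 12:45–14:00.
Windows ≥ 75 min: 12:45–14:00.

12:45–14:00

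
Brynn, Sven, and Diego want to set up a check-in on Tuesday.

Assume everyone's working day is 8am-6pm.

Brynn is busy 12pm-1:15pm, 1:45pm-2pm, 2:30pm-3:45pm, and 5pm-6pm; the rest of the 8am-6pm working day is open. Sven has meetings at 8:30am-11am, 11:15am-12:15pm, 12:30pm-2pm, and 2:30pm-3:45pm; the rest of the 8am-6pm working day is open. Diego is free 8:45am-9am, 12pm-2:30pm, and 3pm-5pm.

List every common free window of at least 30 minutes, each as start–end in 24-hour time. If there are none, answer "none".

14:00–14:30, 15:45–17:00

Brynn free within 08:00–18:00: 08:00–12:00, 13:15–13:45, 14:00–14:30, 15:45–17:00.
Sven free within 08:00–18:00: 08:00–08:30, 11:00–11:15, 12:15–12:30, 14:00–14:30, 15:45–18:00.
Brynn ∩ Sven: 08:00–08:30, 11:00–11:15, 14:00–14:30, 15:45–17:00.
Brynn ∩ Sven ∩ Diego: 14:00–14:30, 15:45–17:00.
Windows ≥ 30 min: 14:00–14:30, 15:45–17:00.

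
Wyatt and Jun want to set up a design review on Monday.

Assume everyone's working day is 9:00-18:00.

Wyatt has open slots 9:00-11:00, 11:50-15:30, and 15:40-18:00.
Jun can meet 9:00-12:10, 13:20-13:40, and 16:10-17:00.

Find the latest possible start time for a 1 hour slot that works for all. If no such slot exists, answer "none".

10:00

Wyatt ∩ Jun: 09:00–11:00, 11:50–12:10, 13:20–13:40, 16:10–17:00.
Windows ≥ 60 min: 09:00–11:00.
Latest start in the last window 09:00–11:00 is 11:00 − 60 min = 10:00.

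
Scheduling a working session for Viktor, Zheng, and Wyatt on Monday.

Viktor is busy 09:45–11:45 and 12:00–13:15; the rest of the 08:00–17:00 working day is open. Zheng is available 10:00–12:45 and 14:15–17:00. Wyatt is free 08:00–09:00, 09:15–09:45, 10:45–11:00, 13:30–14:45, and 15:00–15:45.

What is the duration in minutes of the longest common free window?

Viktor free within 08:00–17:00: 08:00–09:45, 11:45–12:00, 13:15–17:00.
Viktor ∩ Zheng: 11:45–12:00, 14:15–17:00.
Viktor ∩ Zheng ∩ Wyatt: 14:15–14:45, 15:00–15:45.
Common window lengths: 30, 45 min; longest is 45.

45 minutes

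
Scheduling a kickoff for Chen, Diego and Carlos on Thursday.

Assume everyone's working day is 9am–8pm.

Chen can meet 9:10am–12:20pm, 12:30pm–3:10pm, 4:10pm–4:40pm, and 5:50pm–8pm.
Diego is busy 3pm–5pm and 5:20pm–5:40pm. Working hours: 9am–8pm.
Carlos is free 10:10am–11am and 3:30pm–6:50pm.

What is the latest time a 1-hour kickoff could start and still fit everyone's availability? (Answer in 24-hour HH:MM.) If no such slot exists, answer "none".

17:50

Diego free within 09:00–20:00: 09:00–15:00, 17:00–17:20, 17:40–20:00.
Chen ∩ Diego: 09:10–12:20, 12:30–15:00, 17:50–20:00.
Chen ∩ Diego ∩ Carlos: 10:10–11:00, 17:50–18:50.
Windows ≥ 60 min: 17:50–18:50.
Latest start in the last window 17:50–18:50 is 18:50 − 60 min = 17:50.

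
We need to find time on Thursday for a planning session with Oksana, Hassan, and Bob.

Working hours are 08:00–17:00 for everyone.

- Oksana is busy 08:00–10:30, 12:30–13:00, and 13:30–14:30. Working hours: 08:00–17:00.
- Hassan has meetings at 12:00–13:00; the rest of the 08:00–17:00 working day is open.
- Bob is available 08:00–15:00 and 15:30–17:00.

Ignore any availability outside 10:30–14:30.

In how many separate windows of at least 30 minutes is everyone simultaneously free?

Oksana free within 08:00–17:00: 10:30–12:30, 13:00–13:30, 14:30–17:00.
Hassan free within 08:00–17:00: 08:00–12:00, 13:00–17:00.
Oksana ∩ Hassan: 10:30–12:00, 13:00–13:30, 14:30–17:00.
Oksana ∩ Hassan ∩ Bob: 10:30–12:00, 13:00–13:30, 14:30–15:00, 15:30–17:00.
Restricted to 10:30–14:30: 10:30–12:00, 13:00–13:30.
Windows ≥ 30 min: 10:30–12:00, 13:00–13:30.
That's 2 windows.

2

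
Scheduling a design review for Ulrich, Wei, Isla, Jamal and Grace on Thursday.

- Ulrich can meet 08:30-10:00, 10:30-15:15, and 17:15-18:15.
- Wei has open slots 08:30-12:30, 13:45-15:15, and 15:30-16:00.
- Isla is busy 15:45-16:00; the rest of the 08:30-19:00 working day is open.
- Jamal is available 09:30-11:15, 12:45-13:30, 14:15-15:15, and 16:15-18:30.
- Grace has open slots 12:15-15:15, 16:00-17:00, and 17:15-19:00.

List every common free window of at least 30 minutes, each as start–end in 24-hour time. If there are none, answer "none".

Isla free within 08:30–19:00: 08:30–15:45, 16:00–19:00.
Ulrich ∩ Wei: 08:30–10:00, 10:30–12:30, 13:45–15:15.
Ulrich ∩ Wei ∩ Isla: 08:30–10:00, 10:30–12:30, 13:45–15:15.
Ulrich ∩ Wei ∩ Isla ∩ Jamal: 09:30–10:00, 10:30–11:15, 14:15–15:15.
Ulrich ∩ Wei ∩ Isla ∩ Jamal ∩ Grace: 14:15–15:15.
Windows ≥ 30 min: 14:15–15:15.

14:15–15:15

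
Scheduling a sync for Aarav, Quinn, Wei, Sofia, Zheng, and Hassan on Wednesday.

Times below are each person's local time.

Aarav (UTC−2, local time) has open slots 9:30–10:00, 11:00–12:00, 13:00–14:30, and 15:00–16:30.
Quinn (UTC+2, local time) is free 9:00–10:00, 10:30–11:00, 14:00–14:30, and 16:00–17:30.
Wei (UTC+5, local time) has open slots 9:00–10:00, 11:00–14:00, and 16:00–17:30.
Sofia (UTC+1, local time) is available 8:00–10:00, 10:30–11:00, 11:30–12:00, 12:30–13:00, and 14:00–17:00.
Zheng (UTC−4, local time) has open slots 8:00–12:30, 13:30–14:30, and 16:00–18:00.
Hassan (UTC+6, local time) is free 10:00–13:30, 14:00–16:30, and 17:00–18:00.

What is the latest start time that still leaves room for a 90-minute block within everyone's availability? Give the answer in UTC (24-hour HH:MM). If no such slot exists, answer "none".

Aarav → UTC: 11:30–12:00, 13:00–14:00, 15:00–16:30, 17:00–18:30.
Quinn → UTC: 07:00–08:00, 08:30–09:00, 12:00–12:30, 14:00–15:30.
Wei → UTC: 04:00–05:00, 06:00–09:00, 11:00–12:30.
Sofia → UTC: 07:00–09:00, 09:30–10:00, 10:30–11:00, 11:30–12:00, 13:00–16:00.
Zheng → UTC: 12:00–16:30, 17:30–18:30, 20:00–22:00.
Hassan → UTC: 04:00–07:30, 08:00–10:30, 11:00–12:00.
Aarav ∩ Quinn: 15:00–15:30.
Aarav ∩ Quinn ∩ Wei: (none).
Aarav ∩ Quinn ∩ Wei ∩ Sofia: (none).
Aarav ∩ Quinn ∩ Wei ∩ Sofia ∩ Zheng: (none).
Aarav ∩ Quinn ∩ Wei ∩ Sofia ∩ Zheng ∩ Hassan: (none).
Windows ≥ 90 min: (none).

none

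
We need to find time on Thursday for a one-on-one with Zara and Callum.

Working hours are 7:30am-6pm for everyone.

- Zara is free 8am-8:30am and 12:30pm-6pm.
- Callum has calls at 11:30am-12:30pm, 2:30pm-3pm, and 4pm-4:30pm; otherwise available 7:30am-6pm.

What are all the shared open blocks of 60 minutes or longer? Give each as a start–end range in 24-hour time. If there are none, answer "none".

12:30–14:30, 15:00–16:00, 16:30–18:00

Callum free within 07:30–18:00: 07:30–11:30, 12:30–14:30, 15:00–16:00, 16:30–18:00.
Zara ∩ Callum: 08:00–08:30, 12:30–14:30, 15:00–16:00, 16:30–18:00.
Windows ≥ 60 min: 12:30–14:30, 15:00–16:00, 16:30–18:00.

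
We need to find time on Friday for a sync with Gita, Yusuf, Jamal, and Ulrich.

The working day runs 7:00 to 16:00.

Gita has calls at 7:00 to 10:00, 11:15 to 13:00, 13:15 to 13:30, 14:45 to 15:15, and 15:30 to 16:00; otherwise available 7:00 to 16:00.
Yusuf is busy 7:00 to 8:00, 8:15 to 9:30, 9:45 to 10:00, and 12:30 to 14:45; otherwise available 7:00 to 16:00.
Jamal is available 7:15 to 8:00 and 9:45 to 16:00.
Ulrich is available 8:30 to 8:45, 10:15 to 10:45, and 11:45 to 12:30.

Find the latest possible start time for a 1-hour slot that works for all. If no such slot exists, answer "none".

none

Gita free within 07:00–16:00: 10:00–11:15, 13:00–13:15, 13:30–14:45, 15:15–15:30.
Yusuf free within 07:00–16:00: 08:00–08:15, 09:30–09:45, 10:00–12:30, 14:45–16:00.
Gita ∩ Yusuf: 10:00–11:15, 15:15–15:30.
Gita ∩ Yusuf ∩ Jamal: 10:00–11:15, 15:15–15:30.
Gita ∩ Yusuf ∩ Jamal ∩ Ulrich: 10:15–10:45.
Windows ≥ 60 min: (none).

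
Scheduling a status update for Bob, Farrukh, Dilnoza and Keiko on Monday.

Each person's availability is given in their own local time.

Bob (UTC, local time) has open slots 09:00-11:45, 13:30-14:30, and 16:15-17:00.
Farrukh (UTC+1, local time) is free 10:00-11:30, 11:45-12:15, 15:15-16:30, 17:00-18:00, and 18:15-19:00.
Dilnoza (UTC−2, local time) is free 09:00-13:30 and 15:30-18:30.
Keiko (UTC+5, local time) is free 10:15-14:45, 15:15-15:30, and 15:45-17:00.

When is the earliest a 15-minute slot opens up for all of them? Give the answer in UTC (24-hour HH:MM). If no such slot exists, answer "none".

Bob → UTC: 09:00–11:45, 13:30–14:30, 16:15–17:00.
Farrukh → UTC: 09:00–10:30, 10:45–11:15, 14:15–15:30, 16:00–17:00, 17:15–18:00.
Dilnoza → UTC: 11:00–15:30, 17:30–20:30.
Keiko → UTC: 05:15–09:45, 10:15–10:30, 10:45–12:00.
Bob ∩ Farrukh: 09:00–10:30, 10:45–11:15, 14:15–14:30, 16:15–17:00.
Bob ∩ Farrukh ∩ Dilnoza: 11:00–11:15, 14:15–14:30.
Bob ∩ Farrukh ∩ Dilnoza ∩ Keiko: 11:00–11:15.
Windows ≥ 15 min: 11:00–11:15.
Earliest such window starts at 11:00.

11:00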